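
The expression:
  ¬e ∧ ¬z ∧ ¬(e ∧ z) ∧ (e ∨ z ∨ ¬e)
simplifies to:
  ¬e ∧ ¬z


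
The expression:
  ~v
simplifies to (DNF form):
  ~v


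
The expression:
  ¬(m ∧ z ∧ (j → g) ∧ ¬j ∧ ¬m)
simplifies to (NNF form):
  True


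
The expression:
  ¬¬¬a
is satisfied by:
  {a: False}


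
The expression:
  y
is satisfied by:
  {y: True}


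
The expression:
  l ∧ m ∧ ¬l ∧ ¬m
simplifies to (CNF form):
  False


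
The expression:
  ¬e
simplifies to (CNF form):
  ¬e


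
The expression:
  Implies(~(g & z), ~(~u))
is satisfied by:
  {g: True, u: True, z: True}
  {g: True, u: True, z: False}
  {u: True, z: True, g: False}
  {u: True, z: False, g: False}
  {g: True, z: True, u: False}


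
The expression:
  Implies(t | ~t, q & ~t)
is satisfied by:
  {q: True, t: False}


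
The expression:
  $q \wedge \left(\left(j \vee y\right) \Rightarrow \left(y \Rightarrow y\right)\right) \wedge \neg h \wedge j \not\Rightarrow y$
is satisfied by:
  {j: True, q: True, y: False, h: False}


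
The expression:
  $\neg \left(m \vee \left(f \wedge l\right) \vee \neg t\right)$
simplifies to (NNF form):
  $t \wedge \neg m \wedge \left(\neg f \vee \neg l\right)$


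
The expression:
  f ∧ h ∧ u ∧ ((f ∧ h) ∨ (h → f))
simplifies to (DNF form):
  f ∧ h ∧ u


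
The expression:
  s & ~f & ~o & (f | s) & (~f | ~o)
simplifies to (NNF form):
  s & ~f & ~o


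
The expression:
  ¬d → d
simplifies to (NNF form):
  d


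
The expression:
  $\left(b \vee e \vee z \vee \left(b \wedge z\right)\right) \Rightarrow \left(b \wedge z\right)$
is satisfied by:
  {b: True, z: True, e: False}
  {b: True, e: True, z: True}
  {e: False, z: False, b: False}


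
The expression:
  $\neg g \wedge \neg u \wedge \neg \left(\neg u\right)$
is never true.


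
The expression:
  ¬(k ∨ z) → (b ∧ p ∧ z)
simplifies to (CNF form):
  k ∨ z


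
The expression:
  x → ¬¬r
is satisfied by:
  {r: True, x: False}
  {x: False, r: False}
  {x: True, r: True}


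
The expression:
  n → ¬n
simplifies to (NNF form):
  ¬n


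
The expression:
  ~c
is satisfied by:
  {c: False}


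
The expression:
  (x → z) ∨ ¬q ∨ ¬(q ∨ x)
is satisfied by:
  {z: True, q: False, x: False}
  {q: False, x: False, z: False}
  {x: True, z: True, q: False}
  {x: True, q: False, z: False}
  {z: True, q: True, x: False}
  {q: True, z: False, x: False}
  {x: True, q: True, z: True}


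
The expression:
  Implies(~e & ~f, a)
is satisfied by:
  {a: True, e: True, f: True}
  {a: True, e: True, f: False}
  {a: True, f: True, e: False}
  {a: True, f: False, e: False}
  {e: True, f: True, a: False}
  {e: True, f: False, a: False}
  {f: True, e: False, a: False}


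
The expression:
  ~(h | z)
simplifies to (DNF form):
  ~h & ~z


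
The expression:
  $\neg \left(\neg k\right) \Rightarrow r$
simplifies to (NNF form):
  $r \vee \neg k$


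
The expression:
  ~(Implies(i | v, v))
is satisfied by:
  {i: True, v: False}


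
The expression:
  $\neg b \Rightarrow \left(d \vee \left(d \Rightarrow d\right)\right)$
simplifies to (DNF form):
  $\text{True}$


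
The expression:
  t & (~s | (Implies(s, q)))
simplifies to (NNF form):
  t & (q | ~s)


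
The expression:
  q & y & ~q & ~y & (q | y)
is never true.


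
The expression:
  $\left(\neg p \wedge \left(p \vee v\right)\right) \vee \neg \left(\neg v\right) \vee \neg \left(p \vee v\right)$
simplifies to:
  $v \vee \neg p$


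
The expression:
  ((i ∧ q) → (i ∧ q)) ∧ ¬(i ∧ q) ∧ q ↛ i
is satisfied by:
  {q: True, i: False}


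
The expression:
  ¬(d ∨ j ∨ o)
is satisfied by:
  {d: False, o: False, j: False}


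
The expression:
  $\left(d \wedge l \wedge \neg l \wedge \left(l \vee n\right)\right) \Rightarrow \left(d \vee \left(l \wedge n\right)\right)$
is always true.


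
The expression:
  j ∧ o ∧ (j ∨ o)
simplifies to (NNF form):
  j ∧ o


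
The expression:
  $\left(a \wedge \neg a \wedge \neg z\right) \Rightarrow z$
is always true.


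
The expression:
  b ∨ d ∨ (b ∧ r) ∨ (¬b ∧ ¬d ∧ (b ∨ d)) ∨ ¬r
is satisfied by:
  {b: True, d: True, r: False}
  {b: True, d: False, r: False}
  {d: True, b: False, r: False}
  {b: False, d: False, r: False}
  {r: True, b: True, d: True}
  {r: True, b: True, d: False}
  {r: True, d: True, b: False}


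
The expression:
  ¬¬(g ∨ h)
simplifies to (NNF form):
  g ∨ h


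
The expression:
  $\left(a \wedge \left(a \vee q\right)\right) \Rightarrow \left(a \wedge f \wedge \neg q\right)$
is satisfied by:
  {f: True, a: False, q: False}
  {f: False, a: False, q: False}
  {q: True, f: True, a: False}
  {q: True, f: False, a: False}
  {a: True, f: True, q: False}


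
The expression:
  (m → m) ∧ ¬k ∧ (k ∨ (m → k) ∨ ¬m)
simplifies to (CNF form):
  ¬k ∧ ¬m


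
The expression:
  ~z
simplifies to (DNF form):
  ~z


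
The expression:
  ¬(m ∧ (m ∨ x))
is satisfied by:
  {m: False}


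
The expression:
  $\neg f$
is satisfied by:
  {f: False}


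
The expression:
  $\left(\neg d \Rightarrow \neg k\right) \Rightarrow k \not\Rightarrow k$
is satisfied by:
  {k: True, d: False}


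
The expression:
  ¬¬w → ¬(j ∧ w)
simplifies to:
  ¬j ∨ ¬w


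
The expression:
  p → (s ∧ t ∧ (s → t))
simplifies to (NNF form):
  (s ∧ t) ∨ ¬p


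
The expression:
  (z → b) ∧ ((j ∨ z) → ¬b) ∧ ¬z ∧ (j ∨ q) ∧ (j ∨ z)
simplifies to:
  j ∧ ¬b ∧ ¬z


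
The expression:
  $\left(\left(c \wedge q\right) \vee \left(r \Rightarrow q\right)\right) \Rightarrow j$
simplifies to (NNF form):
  $j \vee \left(r \wedge \neg q\right)$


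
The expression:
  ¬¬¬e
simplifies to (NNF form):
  ¬e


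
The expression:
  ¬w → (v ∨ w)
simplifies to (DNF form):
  v ∨ w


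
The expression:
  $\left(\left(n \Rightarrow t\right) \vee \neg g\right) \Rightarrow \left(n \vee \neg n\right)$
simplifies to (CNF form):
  $\text{True}$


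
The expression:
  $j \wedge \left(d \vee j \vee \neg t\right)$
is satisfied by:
  {j: True}


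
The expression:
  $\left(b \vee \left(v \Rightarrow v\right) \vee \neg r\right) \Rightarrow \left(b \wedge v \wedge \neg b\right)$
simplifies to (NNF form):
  $\text{False}$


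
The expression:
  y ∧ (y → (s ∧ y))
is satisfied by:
  {s: True, y: True}


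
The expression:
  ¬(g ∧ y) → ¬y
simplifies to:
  g ∨ ¬y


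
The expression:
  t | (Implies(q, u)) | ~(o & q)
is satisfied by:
  {t: True, u: True, o: False, q: False}
  {t: True, o: False, u: False, q: False}
  {u: True, t: False, o: False, q: False}
  {t: False, o: False, u: False, q: False}
  {q: True, t: True, u: True, o: False}
  {q: True, t: True, o: False, u: False}
  {q: True, u: True, t: False, o: False}
  {q: True, t: False, o: False, u: False}
  {t: True, o: True, u: True, q: False}
  {t: True, o: True, q: False, u: False}
  {o: True, u: True, q: False, t: False}
  {o: True, q: False, u: False, t: False}
  {t: True, o: True, q: True, u: True}
  {t: True, o: True, q: True, u: False}
  {o: True, q: True, u: True, t: False}


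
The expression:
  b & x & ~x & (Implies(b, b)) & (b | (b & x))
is never true.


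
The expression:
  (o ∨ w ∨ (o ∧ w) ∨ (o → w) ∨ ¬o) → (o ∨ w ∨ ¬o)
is always true.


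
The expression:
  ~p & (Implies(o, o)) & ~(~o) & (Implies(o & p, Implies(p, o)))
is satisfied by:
  {o: True, p: False}


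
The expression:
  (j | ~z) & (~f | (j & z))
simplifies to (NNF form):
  (j & z) | (~f & ~z)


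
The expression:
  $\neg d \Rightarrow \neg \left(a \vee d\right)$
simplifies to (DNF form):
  $d \vee \neg a$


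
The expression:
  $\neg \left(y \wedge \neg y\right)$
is always true.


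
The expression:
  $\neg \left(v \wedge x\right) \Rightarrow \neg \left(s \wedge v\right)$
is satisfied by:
  {x: True, s: False, v: False}
  {s: False, v: False, x: False}
  {x: True, v: True, s: False}
  {v: True, s: False, x: False}
  {x: True, s: True, v: False}
  {s: True, x: False, v: False}
  {x: True, v: True, s: True}


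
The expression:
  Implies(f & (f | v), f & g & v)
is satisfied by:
  {v: True, g: True, f: False}
  {v: True, g: False, f: False}
  {g: True, v: False, f: False}
  {v: False, g: False, f: False}
  {f: True, v: True, g: True}


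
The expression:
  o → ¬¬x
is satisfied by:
  {x: True, o: False}
  {o: False, x: False}
  {o: True, x: True}


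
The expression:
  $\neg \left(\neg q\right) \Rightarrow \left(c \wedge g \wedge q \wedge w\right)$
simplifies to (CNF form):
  $\left(c \vee \neg q\right) \wedge \left(g \vee \neg q\right) \wedge \left(w \vee \neg q\right)$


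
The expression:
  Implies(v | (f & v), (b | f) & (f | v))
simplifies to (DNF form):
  b | f | ~v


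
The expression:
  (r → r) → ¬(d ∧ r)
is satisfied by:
  {d: False, r: False}
  {r: True, d: False}
  {d: True, r: False}


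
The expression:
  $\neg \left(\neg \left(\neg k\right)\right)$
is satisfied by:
  {k: False}


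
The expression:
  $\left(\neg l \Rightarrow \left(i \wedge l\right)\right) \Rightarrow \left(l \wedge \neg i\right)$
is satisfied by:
  {l: False, i: False}
  {i: True, l: False}
  {l: True, i: False}


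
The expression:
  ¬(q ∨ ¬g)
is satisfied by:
  {g: True, q: False}


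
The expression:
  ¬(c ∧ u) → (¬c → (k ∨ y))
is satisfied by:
  {y: True, k: True, c: True}
  {y: True, k: True, c: False}
  {y: True, c: True, k: False}
  {y: True, c: False, k: False}
  {k: True, c: True, y: False}
  {k: True, c: False, y: False}
  {c: True, k: False, y: False}


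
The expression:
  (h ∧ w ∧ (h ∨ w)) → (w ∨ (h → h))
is always true.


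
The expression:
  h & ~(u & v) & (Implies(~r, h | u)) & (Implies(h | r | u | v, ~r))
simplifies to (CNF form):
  h & ~r & (~u | ~v)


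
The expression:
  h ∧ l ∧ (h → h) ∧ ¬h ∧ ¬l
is never true.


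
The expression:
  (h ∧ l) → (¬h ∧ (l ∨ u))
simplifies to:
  ¬h ∨ ¬l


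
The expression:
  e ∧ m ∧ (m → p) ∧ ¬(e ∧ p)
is never true.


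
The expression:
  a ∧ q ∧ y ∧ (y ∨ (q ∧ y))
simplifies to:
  a ∧ q ∧ y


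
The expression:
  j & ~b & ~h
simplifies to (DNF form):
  j & ~b & ~h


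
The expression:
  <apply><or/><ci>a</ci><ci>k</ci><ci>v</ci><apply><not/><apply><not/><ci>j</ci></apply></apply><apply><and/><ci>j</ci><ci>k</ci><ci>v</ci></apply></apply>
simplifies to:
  <apply><or/><ci>a</ci><ci>j</ci><ci>k</ci><ci>v</ci></apply>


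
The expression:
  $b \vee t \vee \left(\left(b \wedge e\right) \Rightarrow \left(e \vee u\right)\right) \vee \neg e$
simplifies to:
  $\text{True}$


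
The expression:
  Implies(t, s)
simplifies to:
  s | ~t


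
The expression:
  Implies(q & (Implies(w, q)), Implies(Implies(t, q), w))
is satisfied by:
  {w: True, q: False}
  {q: False, w: False}
  {q: True, w: True}


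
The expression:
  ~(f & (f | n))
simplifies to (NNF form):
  ~f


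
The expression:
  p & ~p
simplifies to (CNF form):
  False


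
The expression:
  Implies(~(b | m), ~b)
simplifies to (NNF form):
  True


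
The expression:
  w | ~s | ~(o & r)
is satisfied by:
  {w: True, s: False, o: False, r: False}
  {r: False, s: False, w: False, o: False}
  {r: True, w: True, s: False, o: False}
  {r: True, s: False, w: False, o: False}
  {o: True, w: True, r: False, s: False}
  {o: True, r: False, s: False, w: False}
  {o: True, r: True, w: True, s: False}
  {o: True, r: True, s: False, w: False}
  {w: True, s: True, o: False, r: False}
  {s: True, o: False, w: False, r: False}
  {r: True, s: True, w: True, o: False}
  {r: True, s: True, o: False, w: False}
  {w: True, s: True, o: True, r: False}
  {s: True, o: True, r: False, w: False}
  {r: True, s: True, o: True, w: True}


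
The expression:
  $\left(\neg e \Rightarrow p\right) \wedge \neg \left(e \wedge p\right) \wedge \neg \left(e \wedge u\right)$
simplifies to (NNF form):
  $\left(e \vee p\right) \wedge \left(p \vee \neg u\right) \wedge \left(\neg e \vee \neg p\right)$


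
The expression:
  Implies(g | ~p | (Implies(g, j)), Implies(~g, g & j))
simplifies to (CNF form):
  g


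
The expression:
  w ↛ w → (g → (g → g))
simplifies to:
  True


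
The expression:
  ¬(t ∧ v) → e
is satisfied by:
  {v: True, e: True, t: True}
  {v: True, e: True, t: False}
  {e: True, t: True, v: False}
  {e: True, t: False, v: False}
  {v: True, t: True, e: False}


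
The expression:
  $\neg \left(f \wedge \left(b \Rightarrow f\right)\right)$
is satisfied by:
  {f: False}


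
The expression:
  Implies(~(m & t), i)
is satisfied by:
  {i: True, t: True, m: True}
  {i: True, t: True, m: False}
  {i: True, m: True, t: False}
  {i: True, m: False, t: False}
  {t: True, m: True, i: False}


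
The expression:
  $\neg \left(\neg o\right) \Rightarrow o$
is always true.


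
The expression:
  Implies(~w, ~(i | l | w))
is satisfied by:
  {w: True, l: False, i: False}
  {i: True, w: True, l: False}
  {w: True, l: True, i: False}
  {i: True, w: True, l: True}
  {i: False, l: False, w: False}


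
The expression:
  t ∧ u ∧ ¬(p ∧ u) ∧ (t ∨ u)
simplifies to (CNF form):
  t ∧ u ∧ ¬p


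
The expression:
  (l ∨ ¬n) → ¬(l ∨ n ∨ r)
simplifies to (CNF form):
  ¬l ∧ (n ∨ ¬r)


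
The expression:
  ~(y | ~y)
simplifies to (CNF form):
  False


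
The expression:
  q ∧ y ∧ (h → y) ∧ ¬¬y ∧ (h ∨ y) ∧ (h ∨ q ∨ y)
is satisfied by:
  {y: True, q: True}


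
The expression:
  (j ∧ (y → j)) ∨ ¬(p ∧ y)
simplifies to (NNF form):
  j ∨ ¬p ∨ ¬y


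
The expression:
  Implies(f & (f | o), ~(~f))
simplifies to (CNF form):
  True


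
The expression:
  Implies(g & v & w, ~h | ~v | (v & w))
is always true.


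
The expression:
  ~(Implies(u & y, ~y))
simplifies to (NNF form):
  u & y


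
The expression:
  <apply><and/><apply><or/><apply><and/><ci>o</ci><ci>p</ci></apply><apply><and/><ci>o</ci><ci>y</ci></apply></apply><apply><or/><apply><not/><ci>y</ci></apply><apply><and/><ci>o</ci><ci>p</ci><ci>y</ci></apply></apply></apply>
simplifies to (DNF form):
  <apply><and/><ci>o</ci><ci>p</ci></apply>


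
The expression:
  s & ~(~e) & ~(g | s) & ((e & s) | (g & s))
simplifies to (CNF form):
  False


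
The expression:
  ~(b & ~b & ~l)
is always true.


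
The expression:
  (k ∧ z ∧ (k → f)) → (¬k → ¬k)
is always true.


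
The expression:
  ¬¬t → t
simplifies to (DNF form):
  True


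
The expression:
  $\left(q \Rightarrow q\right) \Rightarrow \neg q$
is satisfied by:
  {q: False}


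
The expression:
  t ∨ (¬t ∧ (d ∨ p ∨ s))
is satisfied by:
  {p: True, d: True, t: True, s: True}
  {p: True, d: True, t: True, s: False}
  {p: True, d: True, s: True, t: False}
  {p: True, d: True, s: False, t: False}
  {p: True, t: True, s: True, d: False}
  {p: True, t: True, s: False, d: False}
  {p: True, t: False, s: True, d: False}
  {p: True, t: False, s: False, d: False}
  {d: True, t: True, s: True, p: False}
  {d: True, t: True, s: False, p: False}
  {d: True, s: True, t: False, p: False}
  {d: True, s: False, t: False, p: False}
  {t: True, s: True, d: False, p: False}
  {t: True, d: False, s: False, p: False}
  {s: True, d: False, t: False, p: False}


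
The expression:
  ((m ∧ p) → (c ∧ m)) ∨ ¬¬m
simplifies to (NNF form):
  True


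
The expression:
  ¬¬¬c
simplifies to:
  ¬c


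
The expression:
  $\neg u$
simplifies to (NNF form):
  $\neg u$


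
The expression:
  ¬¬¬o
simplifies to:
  ¬o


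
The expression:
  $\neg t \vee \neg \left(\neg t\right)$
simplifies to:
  $\text{True}$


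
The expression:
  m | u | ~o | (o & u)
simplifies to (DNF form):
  m | u | ~o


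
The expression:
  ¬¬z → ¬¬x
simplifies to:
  x ∨ ¬z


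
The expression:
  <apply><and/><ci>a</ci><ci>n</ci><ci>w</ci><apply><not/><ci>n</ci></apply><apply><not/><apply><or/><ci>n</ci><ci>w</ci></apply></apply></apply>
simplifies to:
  <false/>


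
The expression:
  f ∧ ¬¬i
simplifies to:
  f ∧ i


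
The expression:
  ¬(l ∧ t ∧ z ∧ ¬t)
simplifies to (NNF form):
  True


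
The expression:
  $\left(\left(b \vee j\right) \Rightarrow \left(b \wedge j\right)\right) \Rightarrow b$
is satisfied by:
  {b: True, j: True}
  {b: True, j: False}
  {j: True, b: False}


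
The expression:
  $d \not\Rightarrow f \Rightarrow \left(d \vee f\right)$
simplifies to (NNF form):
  $\text{True}$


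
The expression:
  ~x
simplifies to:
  ~x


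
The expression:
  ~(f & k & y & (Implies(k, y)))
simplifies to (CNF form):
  ~f | ~k | ~y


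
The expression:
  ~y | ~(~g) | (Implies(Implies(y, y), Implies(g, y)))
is always true.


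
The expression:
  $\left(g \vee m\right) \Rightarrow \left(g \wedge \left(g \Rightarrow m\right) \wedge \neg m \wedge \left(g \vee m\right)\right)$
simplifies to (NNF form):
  $\neg g \wedge \neg m$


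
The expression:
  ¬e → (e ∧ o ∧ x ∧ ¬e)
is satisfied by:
  {e: True}


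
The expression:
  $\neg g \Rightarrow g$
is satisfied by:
  {g: True}


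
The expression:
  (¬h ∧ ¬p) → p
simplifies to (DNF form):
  h ∨ p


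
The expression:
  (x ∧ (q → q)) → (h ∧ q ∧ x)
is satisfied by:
  {q: True, h: True, x: False}
  {q: True, h: False, x: False}
  {h: True, q: False, x: False}
  {q: False, h: False, x: False}
  {x: True, q: True, h: True}


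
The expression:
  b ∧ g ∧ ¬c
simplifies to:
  b ∧ g ∧ ¬c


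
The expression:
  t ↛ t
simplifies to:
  False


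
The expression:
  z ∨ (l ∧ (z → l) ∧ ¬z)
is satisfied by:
  {z: True, l: True}
  {z: True, l: False}
  {l: True, z: False}


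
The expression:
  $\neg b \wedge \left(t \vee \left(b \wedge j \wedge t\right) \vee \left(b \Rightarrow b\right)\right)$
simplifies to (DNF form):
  $\neg b$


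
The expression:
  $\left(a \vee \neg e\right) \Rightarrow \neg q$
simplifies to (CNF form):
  $\left(e \vee \neg q\right) \wedge \left(\neg a \vee \neg q\right)$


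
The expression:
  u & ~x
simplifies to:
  u & ~x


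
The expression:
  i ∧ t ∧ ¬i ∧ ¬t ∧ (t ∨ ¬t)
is never true.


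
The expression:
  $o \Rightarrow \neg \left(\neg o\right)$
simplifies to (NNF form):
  $\text{True}$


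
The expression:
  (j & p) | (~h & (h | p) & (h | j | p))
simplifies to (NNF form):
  p & (j | ~h)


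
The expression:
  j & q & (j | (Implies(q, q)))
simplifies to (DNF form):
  j & q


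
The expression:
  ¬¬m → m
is always true.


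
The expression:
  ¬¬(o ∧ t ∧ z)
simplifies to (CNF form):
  o ∧ t ∧ z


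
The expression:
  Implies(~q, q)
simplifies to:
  q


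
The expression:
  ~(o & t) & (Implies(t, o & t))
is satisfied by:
  {t: False}


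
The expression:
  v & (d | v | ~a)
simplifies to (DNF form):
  v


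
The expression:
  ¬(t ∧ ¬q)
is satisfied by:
  {q: True, t: False}
  {t: False, q: False}
  {t: True, q: True}


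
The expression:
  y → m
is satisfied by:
  {m: True, y: False}
  {y: False, m: False}
  {y: True, m: True}


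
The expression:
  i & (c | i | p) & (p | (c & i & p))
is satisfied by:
  {i: True, p: True}


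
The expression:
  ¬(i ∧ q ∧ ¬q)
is always true.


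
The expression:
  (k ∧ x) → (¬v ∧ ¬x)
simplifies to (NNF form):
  ¬k ∨ ¬x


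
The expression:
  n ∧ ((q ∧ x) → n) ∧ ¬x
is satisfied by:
  {n: True, x: False}


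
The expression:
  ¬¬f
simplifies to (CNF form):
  f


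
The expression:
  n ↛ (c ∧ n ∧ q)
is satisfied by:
  {n: True, c: False, q: False}
  {q: True, n: True, c: False}
  {c: True, n: True, q: False}


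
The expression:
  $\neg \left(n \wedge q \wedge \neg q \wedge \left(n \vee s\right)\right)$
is always true.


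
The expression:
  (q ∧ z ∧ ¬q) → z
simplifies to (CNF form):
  True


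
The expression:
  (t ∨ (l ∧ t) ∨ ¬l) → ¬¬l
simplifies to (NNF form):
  l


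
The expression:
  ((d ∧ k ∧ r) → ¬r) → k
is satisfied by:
  {k: True}


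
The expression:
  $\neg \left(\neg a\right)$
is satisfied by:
  {a: True}


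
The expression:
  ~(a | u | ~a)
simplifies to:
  False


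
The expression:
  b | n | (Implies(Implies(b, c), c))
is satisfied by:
  {n: True, b: True, c: True}
  {n: True, b: True, c: False}
  {n: True, c: True, b: False}
  {n: True, c: False, b: False}
  {b: True, c: True, n: False}
  {b: True, c: False, n: False}
  {c: True, b: False, n: False}


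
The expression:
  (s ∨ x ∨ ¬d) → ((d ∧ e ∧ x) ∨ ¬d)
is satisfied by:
  {e: True, s: False, d: False, x: False}
  {x: False, s: False, e: False, d: False}
  {x: True, e: True, s: False, d: False}
  {x: True, s: False, e: False, d: False}
  {e: True, s: True, x: False, d: False}
  {s: True, x: False, e: False, d: False}
  {x: True, e: True, s: True, d: False}
  {x: True, s: True, e: False, d: False}
  {d: True, e: True, x: False, s: False}
  {d: True, x: False, s: False, e: False}
  {d: True, e: True, x: True, s: False}
  {d: True, x: True, s: True, e: True}


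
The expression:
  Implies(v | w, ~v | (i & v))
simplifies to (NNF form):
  i | ~v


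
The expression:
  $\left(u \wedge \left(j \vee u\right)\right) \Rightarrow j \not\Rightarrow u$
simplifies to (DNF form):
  $\neg u$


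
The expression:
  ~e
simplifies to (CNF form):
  ~e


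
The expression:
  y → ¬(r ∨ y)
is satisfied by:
  {y: False}


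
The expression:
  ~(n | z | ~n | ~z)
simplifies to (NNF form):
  False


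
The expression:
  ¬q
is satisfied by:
  {q: False}


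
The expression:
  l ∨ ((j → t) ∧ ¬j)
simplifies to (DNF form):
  l ∨ ¬j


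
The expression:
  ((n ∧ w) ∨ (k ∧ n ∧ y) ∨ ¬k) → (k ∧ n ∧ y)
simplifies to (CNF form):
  k ∧ (y ∨ ¬n ∨ ¬w)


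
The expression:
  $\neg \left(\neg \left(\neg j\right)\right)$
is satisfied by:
  {j: False}


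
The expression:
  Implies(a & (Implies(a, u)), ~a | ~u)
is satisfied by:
  {u: False, a: False}
  {a: True, u: False}
  {u: True, a: False}


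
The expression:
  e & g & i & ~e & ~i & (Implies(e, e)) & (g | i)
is never true.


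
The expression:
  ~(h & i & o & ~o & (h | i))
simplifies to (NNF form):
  True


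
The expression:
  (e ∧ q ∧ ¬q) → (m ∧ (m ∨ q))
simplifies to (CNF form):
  True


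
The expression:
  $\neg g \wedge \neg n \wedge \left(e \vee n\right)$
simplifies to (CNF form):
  $e \wedge \neg g \wedge \neg n$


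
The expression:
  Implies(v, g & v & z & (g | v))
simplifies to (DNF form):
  ~v | (g & z)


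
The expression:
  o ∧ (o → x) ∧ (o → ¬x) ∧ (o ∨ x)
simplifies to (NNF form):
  False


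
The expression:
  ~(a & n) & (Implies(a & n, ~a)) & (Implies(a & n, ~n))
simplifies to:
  ~a | ~n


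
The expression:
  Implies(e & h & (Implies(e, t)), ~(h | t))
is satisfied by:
  {h: False, e: False, t: False}
  {t: True, h: False, e: False}
  {e: True, h: False, t: False}
  {t: True, e: True, h: False}
  {h: True, t: False, e: False}
  {t: True, h: True, e: False}
  {e: True, h: True, t: False}


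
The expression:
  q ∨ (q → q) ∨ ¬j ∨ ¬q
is always true.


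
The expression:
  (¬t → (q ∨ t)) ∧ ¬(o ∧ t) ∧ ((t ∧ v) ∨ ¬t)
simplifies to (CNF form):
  (q ∨ t) ∧ (v ∨ ¬t) ∧ (¬o ∨ ¬t)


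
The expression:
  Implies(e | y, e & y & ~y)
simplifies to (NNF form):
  ~e & ~y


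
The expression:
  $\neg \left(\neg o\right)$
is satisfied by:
  {o: True}


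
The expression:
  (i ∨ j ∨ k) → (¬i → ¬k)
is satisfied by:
  {i: True, k: False}
  {k: False, i: False}
  {k: True, i: True}


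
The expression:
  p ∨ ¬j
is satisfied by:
  {p: True, j: False}
  {j: False, p: False}
  {j: True, p: True}


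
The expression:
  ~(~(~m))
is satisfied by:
  {m: False}


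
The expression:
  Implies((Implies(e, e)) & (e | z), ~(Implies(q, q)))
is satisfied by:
  {e: False, z: False}


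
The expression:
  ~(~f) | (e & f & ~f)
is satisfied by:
  {f: True}


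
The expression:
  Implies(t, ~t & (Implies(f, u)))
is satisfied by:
  {t: False}


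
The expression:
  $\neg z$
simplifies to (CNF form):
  $\neg z$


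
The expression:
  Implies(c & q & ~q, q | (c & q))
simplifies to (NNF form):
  True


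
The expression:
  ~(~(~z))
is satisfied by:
  {z: False}


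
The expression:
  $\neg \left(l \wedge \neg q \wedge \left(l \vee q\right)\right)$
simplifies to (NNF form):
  $q \vee \neg l$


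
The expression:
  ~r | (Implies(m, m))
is always true.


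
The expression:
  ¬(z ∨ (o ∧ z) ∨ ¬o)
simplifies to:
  o ∧ ¬z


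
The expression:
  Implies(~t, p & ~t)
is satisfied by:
  {t: True, p: True}
  {t: True, p: False}
  {p: True, t: False}


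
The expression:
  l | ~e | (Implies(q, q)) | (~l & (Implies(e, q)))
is always true.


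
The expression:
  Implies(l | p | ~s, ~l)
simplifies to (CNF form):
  ~l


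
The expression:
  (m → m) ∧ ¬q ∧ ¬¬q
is never true.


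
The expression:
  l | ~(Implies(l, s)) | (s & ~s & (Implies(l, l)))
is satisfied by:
  {l: True}


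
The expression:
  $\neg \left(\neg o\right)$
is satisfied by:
  {o: True}


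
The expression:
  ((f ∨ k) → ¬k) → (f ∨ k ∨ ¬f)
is always true.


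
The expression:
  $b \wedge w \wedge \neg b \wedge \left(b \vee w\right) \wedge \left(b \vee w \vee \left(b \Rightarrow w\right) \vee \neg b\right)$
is never true.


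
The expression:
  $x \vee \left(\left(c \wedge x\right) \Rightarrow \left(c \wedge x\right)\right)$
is always true.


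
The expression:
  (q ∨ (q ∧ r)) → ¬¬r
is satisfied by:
  {r: True, q: False}
  {q: False, r: False}
  {q: True, r: True}


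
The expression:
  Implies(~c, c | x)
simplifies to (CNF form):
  c | x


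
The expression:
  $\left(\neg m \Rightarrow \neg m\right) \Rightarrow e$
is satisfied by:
  {e: True}


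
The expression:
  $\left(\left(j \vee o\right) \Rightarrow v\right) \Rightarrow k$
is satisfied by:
  {k: True, j: True, o: True, v: False}
  {k: True, j: True, o: False, v: False}
  {k: True, o: True, j: False, v: False}
  {k: True, o: False, j: False, v: False}
  {k: True, v: True, j: True, o: True}
  {k: True, v: True, j: True, o: False}
  {k: True, v: True, j: False, o: True}
  {k: True, v: True, j: False, o: False}
  {j: True, o: True, k: False, v: False}
  {j: True, k: False, o: False, v: False}
  {o: True, k: False, j: False, v: False}


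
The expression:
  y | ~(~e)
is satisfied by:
  {y: True, e: True}
  {y: True, e: False}
  {e: True, y: False}


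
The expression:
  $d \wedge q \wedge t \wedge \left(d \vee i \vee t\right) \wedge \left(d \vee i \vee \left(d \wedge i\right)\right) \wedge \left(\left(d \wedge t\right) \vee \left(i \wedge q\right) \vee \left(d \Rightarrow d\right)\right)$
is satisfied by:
  {t: True, d: True, q: True}


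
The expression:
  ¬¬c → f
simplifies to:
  f ∨ ¬c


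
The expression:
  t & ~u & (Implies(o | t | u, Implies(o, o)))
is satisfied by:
  {t: True, u: False}


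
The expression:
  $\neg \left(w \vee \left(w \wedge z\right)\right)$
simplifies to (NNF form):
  $\neg w$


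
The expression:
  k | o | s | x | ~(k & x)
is always true.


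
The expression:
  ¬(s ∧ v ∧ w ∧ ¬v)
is always true.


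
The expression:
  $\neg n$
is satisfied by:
  {n: False}


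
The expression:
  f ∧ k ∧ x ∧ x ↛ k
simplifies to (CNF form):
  False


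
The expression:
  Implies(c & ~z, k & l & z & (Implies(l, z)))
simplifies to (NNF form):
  z | ~c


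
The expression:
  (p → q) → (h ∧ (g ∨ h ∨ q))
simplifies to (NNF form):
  h ∨ (p ∧ ¬q)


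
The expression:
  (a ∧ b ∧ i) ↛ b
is never true.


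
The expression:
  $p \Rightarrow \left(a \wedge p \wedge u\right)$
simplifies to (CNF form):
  $\left(a \vee \neg p\right) \wedge \left(u \vee \neg p\right)$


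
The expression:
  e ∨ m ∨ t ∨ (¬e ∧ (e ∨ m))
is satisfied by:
  {t: True, m: True, e: True}
  {t: True, m: True, e: False}
  {t: True, e: True, m: False}
  {t: True, e: False, m: False}
  {m: True, e: True, t: False}
  {m: True, e: False, t: False}
  {e: True, m: False, t: False}


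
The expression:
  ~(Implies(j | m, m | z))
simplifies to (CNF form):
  j & ~m & ~z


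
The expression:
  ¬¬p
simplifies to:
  p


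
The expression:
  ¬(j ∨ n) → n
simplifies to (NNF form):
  j ∨ n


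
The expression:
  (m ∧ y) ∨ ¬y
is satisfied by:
  {m: True, y: False}
  {y: False, m: False}
  {y: True, m: True}


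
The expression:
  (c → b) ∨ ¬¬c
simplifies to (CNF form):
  True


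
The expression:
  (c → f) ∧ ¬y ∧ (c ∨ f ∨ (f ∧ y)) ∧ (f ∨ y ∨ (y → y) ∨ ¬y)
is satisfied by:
  {f: True, y: False}


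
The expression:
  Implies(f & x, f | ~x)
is always true.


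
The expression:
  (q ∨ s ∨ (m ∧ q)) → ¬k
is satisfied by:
  {s: False, k: False, q: False}
  {q: True, s: False, k: False}
  {s: True, q: False, k: False}
  {q: True, s: True, k: False}
  {k: True, q: False, s: False}


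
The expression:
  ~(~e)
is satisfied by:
  {e: True}


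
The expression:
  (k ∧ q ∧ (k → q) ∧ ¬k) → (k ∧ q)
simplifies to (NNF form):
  True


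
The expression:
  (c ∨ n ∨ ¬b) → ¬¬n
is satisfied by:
  {n: True, b: True, c: False}
  {n: True, c: False, b: False}
  {n: True, b: True, c: True}
  {n: True, c: True, b: False}
  {b: True, c: False, n: False}


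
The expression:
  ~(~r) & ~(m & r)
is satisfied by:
  {r: True, m: False}


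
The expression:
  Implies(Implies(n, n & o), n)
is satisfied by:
  {n: True}


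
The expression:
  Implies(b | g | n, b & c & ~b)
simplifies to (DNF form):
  ~b & ~g & ~n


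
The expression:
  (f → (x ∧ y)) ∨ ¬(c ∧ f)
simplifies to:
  (x ∧ y) ∨ ¬c ∨ ¬f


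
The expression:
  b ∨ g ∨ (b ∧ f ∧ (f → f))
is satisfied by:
  {b: True, g: True}
  {b: True, g: False}
  {g: True, b: False}


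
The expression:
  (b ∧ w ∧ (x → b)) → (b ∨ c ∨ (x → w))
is always true.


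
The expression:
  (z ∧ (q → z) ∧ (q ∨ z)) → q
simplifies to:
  q ∨ ¬z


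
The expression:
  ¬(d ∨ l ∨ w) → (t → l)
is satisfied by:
  {l: True, d: True, w: True, t: False}
  {l: True, d: True, w: False, t: False}
  {l: True, w: True, t: False, d: False}
  {l: True, w: False, t: False, d: False}
  {d: True, w: True, t: False, l: False}
  {d: True, w: False, t: False, l: False}
  {w: True, d: False, t: False, l: False}
  {w: False, d: False, t: False, l: False}
  {l: True, d: True, t: True, w: True}
  {l: True, d: True, t: True, w: False}
  {l: True, t: True, w: True, d: False}
  {l: True, t: True, w: False, d: False}
  {t: True, d: True, w: True, l: False}
  {t: True, d: True, w: False, l: False}
  {t: True, w: True, d: False, l: False}


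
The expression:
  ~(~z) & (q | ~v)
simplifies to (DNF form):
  (q & z) | (z & ~v)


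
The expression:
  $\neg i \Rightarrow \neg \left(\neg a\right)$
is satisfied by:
  {i: True, a: True}
  {i: True, a: False}
  {a: True, i: False}


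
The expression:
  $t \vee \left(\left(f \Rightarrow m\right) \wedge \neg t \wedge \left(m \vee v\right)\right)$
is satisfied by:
  {v: True, t: True, m: True, f: False}
  {t: True, m: True, f: False, v: False}
  {v: True, t: True, m: True, f: True}
  {t: True, m: True, f: True, v: False}
  {t: True, v: True, f: False, m: False}
  {t: True, f: False, m: False, v: False}
  {t: True, v: True, f: True, m: False}
  {t: True, f: True, m: False, v: False}
  {v: True, m: True, f: False, t: False}
  {m: True, v: False, f: False, t: False}
  {v: True, m: True, f: True, t: False}
  {m: True, f: True, v: False, t: False}
  {v: True, f: False, m: False, t: False}


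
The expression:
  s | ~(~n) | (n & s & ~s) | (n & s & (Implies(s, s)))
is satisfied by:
  {n: True, s: True}
  {n: True, s: False}
  {s: True, n: False}


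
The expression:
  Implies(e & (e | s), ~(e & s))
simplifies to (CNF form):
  ~e | ~s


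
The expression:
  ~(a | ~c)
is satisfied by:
  {c: True, a: False}


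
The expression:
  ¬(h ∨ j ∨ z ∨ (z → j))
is never true.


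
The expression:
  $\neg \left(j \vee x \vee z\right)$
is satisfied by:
  {x: False, z: False, j: False}


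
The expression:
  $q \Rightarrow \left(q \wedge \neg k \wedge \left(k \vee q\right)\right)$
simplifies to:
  $\neg k \vee \neg q$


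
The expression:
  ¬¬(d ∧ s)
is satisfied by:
  {s: True, d: True}


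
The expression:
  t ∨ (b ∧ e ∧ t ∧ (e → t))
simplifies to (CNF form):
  t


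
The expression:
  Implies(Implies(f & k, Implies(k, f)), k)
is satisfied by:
  {k: True}


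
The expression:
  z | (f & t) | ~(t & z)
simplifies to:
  True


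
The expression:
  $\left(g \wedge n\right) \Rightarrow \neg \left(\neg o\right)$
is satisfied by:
  {o: True, g: False, n: False}
  {g: False, n: False, o: False}
  {n: True, o: True, g: False}
  {n: True, g: False, o: False}
  {o: True, g: True, n: False}
  {g: True, o: False, n: False}
  {n: True, g: True, o: True}


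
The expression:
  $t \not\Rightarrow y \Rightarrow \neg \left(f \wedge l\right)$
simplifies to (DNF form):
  $y \vee \neg f \vee \neg l \vee \neg t$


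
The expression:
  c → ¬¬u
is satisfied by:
  {u: True, c: False}
  {c: False, u: False}
  {c: True, u: True}


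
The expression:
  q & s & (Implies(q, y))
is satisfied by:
  {s: True, y: True, q: True}


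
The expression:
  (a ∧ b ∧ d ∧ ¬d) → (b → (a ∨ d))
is always true.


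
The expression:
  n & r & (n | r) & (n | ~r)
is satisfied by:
  {r: True, n: True}


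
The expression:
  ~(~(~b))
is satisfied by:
  {b: False}


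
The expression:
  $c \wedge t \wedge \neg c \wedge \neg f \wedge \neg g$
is never true.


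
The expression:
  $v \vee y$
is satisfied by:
  {y: True, v: True}
  {y: True, v: False}
  {v: True, y: False}


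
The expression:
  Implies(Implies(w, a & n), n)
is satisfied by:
  {n: True, w: True}
  {n: True, w: False}
  {w: True, n: False}


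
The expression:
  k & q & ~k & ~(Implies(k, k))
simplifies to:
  False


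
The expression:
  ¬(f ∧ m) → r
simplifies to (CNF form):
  (f ∨ r) ∧ (m ∨ r)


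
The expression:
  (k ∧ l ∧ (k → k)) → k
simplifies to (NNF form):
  True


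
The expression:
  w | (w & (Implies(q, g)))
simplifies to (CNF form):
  w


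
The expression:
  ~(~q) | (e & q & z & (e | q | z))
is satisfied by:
  {q: True}


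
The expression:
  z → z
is always true.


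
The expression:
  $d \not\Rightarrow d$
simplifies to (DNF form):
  $\text{False}$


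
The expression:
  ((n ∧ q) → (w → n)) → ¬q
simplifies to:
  ¬q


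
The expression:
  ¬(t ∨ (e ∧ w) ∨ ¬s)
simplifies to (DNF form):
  (s ∧ ¬e ∧ ¬t) ∨ (s ∧ ¬t ∧ ¬w)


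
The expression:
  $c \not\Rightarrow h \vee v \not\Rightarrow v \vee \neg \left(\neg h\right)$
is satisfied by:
  {c: True, h: True}
  {c: True, h: False}
  {h: True, c: False}


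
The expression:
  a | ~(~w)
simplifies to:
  a | w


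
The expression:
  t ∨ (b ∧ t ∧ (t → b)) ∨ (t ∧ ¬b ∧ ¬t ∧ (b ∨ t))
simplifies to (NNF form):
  t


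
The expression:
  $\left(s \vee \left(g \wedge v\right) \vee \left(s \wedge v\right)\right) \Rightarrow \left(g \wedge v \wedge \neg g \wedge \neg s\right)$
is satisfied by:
  {g: False, s: False, v: False}
  {v: True, g: False, s: False}
  {g: True, v: False, s: False}


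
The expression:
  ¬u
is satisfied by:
  {u: False}


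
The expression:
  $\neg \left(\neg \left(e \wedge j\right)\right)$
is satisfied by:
  {j: True, e: True}


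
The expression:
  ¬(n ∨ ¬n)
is never true.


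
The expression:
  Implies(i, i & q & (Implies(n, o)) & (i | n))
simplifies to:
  ~i | (o & q) | (q & ~n)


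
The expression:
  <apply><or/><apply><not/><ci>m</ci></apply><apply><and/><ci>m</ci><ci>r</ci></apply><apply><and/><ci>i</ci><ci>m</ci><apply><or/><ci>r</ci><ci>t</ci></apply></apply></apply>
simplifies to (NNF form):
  <apply><or/><ci>r</ci><apply><not/><ci>m</ci></apply><apply><and/><ci>i</ci><ci>t</ci></apply></apply>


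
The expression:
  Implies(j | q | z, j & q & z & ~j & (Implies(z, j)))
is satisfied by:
  {q: False, z: False, j: False}


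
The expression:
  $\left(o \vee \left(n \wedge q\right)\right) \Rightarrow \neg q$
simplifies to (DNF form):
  $\left(\neg n \wedge \neg o\right) \vee \neg q$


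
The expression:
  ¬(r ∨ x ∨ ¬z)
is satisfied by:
  {z: True, x: False, r: False}


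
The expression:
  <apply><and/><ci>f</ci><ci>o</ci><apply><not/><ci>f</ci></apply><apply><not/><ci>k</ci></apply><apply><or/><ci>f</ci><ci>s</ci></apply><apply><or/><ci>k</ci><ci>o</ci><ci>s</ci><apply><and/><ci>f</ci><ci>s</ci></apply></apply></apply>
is never true.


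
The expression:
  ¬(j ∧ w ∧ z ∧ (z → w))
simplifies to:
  ¬j ∨ ¬w ∨ ¬z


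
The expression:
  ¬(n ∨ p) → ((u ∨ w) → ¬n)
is always true.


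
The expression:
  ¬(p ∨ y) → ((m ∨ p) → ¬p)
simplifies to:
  True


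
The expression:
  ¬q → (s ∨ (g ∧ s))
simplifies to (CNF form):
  q ∨ s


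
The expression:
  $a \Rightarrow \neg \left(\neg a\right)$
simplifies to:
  $\text{True}$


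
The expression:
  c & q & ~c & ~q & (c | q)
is never true.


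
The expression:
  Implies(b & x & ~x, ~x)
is always true.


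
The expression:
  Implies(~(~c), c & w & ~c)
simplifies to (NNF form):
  ~c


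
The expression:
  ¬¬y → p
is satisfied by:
  {p: True, y: False}
  {y: False, p: False}
  {y: True, p: True}


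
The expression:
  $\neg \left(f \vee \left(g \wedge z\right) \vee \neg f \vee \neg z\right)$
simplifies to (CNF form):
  $\text{False}$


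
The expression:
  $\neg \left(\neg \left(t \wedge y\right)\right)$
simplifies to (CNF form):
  $t \wedge y$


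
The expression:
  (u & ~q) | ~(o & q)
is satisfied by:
  {o: False, q: False}
  {q: True, o: False}
  {o: True, q: False}


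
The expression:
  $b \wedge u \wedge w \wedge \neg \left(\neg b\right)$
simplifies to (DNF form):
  $b \wedge u \wedge w$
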